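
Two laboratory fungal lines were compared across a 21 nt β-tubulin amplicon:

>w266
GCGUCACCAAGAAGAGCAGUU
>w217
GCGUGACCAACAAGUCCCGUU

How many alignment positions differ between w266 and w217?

Mismatches occur at site 5 (C↔G), site 11 (G↔C), site 15 (A↔U), site 16 (G↔C), site 18 (A↔C).
That gives 5 mismatches out of 21 aligned sites, so the Hamming distance is 5.

5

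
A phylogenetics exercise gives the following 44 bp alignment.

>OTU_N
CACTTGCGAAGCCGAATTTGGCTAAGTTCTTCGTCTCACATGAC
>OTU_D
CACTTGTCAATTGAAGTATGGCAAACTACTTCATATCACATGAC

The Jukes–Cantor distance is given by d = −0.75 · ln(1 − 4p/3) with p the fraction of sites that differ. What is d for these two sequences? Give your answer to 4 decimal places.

Mismatches occur at site 7 (C↔T), site 8 (G↔C), site 11 (G↔T), site 12 (C↔T), site 13 (C↔G), site 14 (G↔A), site 16 (A↔G), site 18 (T↔A), site 23 (T↔A), site 26 (G↔C), site 28 (T↔A), site 33 (G↔A), site 35 (C↔A).
p = 13/44 = 0.295455.
d = −0.75 · ln(1 − (4/3)·0.295455) = −0.75 · ln(0.606060) = −0.75 · (-0.500776) = 0.3756.

0.3756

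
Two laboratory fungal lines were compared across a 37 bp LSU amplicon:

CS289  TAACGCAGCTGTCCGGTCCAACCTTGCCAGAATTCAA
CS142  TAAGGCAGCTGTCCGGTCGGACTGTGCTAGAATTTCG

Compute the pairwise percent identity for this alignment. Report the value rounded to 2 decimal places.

75.68%

Differing sites — 4:C/G; 19:C/G; 20:A/G; 23:C/T; 24:T/G; 28:C/T; 35:C/T; 36:A/C; 37:A/G.
28 of the 37 sites match, so the percent identity is 28/37 × 100 = 75.68%.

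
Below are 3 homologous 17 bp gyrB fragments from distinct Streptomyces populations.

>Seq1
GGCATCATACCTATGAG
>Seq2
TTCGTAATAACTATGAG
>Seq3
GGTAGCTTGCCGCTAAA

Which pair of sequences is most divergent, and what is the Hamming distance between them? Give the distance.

Pairwise Hamming distances:
  Seq1 vs Seq2: 5
  Seq1 vs Seq3: 8
  Seq2 vs Seq3: 13
The largest is 13, between Seq2 and Seq3.

13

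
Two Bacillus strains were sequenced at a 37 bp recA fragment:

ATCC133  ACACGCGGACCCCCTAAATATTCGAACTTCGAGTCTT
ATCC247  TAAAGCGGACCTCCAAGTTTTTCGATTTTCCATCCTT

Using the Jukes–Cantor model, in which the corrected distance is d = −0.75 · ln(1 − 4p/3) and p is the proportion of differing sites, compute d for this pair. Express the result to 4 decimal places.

0.4740

Mismatches occur at site 1 (A↔T), site 2 (C↔A), site 4 (C↔A), site 12 (C↔T), site 15 (T↔A), site 17 (A↔G), site 18 (A↔T), site 20 (A↔T), site 26 (A↔T), site 27 (C↔T), site 31 (G↔C), site 33 (G↔T), site 34 (T↔C).
p = 13/37 = 0.351351.
d = −0.75 · ln(1 − (4/3)·0.351351) = −0.75 · ln(0.531532) = −0.75 · (-0.631992) = 0.4740.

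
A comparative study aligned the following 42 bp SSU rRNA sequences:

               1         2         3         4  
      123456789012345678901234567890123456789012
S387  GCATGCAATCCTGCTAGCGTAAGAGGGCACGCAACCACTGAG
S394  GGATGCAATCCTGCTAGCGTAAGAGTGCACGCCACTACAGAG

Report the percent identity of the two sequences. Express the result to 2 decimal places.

Differing sites — 2:C/G; 26:G/T; 33:A/C; 36:C/T; 39:T/A.
37 of the 42 sites match, so the percent identity is 37/42 × 100 = 88.10%.

88.10%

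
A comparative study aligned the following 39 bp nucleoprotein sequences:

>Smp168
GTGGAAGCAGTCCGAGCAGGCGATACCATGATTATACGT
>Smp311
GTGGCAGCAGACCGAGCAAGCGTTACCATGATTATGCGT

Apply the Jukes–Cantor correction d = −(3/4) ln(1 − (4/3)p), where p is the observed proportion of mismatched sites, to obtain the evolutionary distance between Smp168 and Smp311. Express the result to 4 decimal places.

Differing sites — 5:A/C; 11:T/A; 19:G/A; 23:A/T; 36:A/G.
p = 5/39 = 0.128205.
d = −0.75 · ln(1 − (4/3)·0.128205) = −0.75 · ln(0.829060) = −0.75 · (-0.187463) = 0.1406.

0.1406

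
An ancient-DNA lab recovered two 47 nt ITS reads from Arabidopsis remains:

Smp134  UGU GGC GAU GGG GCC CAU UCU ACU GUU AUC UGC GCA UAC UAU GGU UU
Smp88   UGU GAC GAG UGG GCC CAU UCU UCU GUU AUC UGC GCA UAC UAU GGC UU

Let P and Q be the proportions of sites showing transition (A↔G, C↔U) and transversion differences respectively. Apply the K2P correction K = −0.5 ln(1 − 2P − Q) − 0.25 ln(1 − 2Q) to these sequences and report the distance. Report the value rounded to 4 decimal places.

The sequences differ at positions 5 (G/A, transition), 9 (U/G, transversion), 10 (G/U, transversion), 22 (A/U, transversion), 45 (U/C, transition).
Of the 5 differences, 2 transitions and 3 transversions over 47 sites: P = 2/47 = 0.042553, Q = 3/47 = 0.063830.
d = −0.5·ln(0.851064) − 0.25·ln(0.872340) = −0.5·(-0.161268) − 0.25·(-0.136576) = 0.1148.

0.1148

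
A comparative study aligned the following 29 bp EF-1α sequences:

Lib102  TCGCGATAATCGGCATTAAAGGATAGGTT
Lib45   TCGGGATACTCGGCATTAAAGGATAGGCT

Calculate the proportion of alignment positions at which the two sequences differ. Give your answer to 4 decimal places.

The sequences differ at positions 4 (C/G), 9 (A/C), 28 (T/C).
There are 3 differences over 29 sites, so p = 3/29 = 0.1034.

0.1034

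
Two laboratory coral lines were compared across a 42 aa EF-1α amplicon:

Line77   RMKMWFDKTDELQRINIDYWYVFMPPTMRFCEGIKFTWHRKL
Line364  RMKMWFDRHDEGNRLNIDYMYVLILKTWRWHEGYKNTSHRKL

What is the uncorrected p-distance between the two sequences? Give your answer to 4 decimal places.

Differing sites — 8:K/R; 9:T/H; 12:L/G; 13:Q/N; 15:I/L; 20:W/M; 23:F/L; 24:M/I; 25:P/L; 26:P/K; 28:M/W; 30:F/W; 31:C/H; 34:I/Y; 36:F/N; 38:W/S.
There are 16 differences over 42 sites, so p = 16/42 = 0.3810.

0.3810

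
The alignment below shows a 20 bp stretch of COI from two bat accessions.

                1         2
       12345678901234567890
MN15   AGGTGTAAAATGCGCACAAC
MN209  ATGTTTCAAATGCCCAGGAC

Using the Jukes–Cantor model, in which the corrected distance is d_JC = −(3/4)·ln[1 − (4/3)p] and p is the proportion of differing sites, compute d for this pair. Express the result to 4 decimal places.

0.3831

Mismatches occur at site 2 (G↔T), site 5 (G↔T), site 7 (A↔C), site 14 (G↔C), site 17 (C↔G), site 18 (A↔G).
p = 6/20 = 0.300000.
d = −0.75 · ln(1 − (4/3)·0.300000) = −0.75 · ln(0.600000) = −0.75 · (-0.510826) = 0.3831.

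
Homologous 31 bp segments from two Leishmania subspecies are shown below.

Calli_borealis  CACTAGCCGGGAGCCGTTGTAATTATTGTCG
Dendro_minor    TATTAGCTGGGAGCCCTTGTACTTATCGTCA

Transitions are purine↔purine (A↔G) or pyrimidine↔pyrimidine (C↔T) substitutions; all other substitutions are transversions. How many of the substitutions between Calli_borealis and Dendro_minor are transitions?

5

Mismatches occur at site 1 (C/T, transition), site 3 (C/T, transition), site 8 (C/T, transition), site 16 (G/C, transversion), site 22 (A/C, transversion), site 27 (T/C, transition), site 31 (G/A, transition).
Of the 7 differences, 5 transitions and 2 transversions, so the answer is 5.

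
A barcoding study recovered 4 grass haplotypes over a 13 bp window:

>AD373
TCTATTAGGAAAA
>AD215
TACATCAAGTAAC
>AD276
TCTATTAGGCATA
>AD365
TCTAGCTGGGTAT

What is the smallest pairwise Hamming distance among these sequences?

Pairwise Hamming distances:
  AD373 vs AD215: 6
  AD373 vs AD276: 2
  AD373 vs AD365: 6
  AD215 vs AD276: 7
  AD215 vs AD365: 8
  AD276 vs AD365: 7
The smallest is 2, between AD373 and AD276.

2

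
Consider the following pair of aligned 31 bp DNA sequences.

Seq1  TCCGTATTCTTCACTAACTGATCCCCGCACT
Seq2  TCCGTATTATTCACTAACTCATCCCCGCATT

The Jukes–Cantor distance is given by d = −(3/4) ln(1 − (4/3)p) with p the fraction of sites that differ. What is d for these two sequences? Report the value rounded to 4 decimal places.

Differing sites — 9:C/A; 20:G/C; 30:C/T.
p = 3/31 = 0.096774.
d = −0.75 · ln(1 − (4/3)·0.096774) = −0.75 · ln(0.870968) = −0.75 · (-0.138150) = 0.1036.

0.1036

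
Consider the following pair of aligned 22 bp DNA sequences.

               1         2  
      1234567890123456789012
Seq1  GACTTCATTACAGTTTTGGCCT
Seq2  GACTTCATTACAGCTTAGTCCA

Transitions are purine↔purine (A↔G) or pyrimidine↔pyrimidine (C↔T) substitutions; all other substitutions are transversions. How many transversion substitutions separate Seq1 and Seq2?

3

Mismatches occur at site 14 (T↔C, transition), site 17 (T↔A, transversion), site 19 (G↔T, transversion), site 22 (T↔A, transversion).
Of the 4 differences, 1 transition and 3 transversions, so the answer is 3.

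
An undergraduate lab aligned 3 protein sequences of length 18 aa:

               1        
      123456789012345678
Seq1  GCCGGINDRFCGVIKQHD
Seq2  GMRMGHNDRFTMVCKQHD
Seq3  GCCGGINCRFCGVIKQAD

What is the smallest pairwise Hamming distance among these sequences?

2

Pairwise Hamming distances:
  Seq1 vs Seq2: 7
  Seq1 vs Seq3: 2
  Seq2 vs Seq3: 9
The smallest is 2, between Seq1 and Seq3.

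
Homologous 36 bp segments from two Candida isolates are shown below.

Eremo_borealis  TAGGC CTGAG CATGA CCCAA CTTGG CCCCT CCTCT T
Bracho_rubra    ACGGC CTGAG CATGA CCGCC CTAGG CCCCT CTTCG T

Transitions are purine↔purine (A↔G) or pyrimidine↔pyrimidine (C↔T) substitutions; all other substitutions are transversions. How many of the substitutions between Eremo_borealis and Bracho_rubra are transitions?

1

The sequences differ at positions 1 (T/A, transversion), 2 (A/C, transversion), 18 (C/G, transversion), 19 (A/C, transversion), 20 (A/C, transversion), 23 (T/A, transversion), 32 (C/T, transition), 35 (T/G, transversion).
Of the 8 differences, 1 transition and 7 transversions, so the answer is 1.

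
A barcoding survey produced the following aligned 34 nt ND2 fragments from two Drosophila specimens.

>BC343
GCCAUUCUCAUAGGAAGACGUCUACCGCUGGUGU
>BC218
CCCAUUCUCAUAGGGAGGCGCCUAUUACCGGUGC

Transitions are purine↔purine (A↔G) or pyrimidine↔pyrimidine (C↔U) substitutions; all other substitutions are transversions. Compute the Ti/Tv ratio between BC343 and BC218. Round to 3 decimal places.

8.000

The sequences differ at positions 1 (G/C, transversion), 15 (A/G, transition), 18 (A/G, transition), 21 (U/C, transition), 25 (C/U, transition), 26 (C/U, transition), 27 (G/A, transition), 29 (U/C, transition), 34 (U/C, transition).
Of the 9 differences, 8 transitions and 1 transversion, so Ti/Tv = 8/1 = 8.000.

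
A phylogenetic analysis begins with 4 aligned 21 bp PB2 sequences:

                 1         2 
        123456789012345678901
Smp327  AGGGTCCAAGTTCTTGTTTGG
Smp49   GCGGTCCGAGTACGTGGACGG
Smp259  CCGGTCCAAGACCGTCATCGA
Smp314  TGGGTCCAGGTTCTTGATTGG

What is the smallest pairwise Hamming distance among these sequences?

Pairwise Hamming distances:
  Smp327 vs Smp49: 8
  Smp327 vs Smp259: 9
  Smp327 vs Smp314: 3
  Smp49 vs Smp259: 8
  Smp49 vs Smp314: 9
  Smp259 vs Smp314: 9
The smallest is 3, between Smp327 and Smp314.

3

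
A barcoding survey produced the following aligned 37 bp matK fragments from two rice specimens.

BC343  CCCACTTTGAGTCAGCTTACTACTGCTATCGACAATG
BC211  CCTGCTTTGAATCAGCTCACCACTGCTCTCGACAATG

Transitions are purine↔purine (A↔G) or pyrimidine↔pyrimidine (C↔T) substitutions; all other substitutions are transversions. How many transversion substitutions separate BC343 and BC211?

1

Differing sites — 3:C/T (Ti); 4:A/G (Ti); 11:G/A (Ti); 18:T/C (Ti); 21:T/C (Ti); 28:A/C (Tv).
Of the 6 differences, 5 transitions and 1 transversion, so the answer is 1.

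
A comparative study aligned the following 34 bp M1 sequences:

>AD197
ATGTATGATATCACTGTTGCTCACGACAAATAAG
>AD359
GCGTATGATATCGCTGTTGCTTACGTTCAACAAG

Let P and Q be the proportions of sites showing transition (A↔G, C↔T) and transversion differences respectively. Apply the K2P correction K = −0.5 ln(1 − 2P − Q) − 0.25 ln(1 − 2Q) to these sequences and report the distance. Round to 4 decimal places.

Mismatches occur at site 1 (A/G, transition), site 2 (T/C, transition), site 13 (A/G, transition), site 22 (C/T, transition), site 26 (A/T, transversion), site 27 (C/T, transition), site 28 (A/C, transversion), site 31 (T/C, transition).
Of the 8 differences, 6 transitions and 2 transversions over 34 sites: P = 6/34 = 0.176471, Q = 2/34 = 0.058824.
d = −0.5·ln(0.588234) − 0.25·ln(0.882352) = −0.5·(-0.530630) − 0.25·(-0.125164) = 0.2966.

0.2966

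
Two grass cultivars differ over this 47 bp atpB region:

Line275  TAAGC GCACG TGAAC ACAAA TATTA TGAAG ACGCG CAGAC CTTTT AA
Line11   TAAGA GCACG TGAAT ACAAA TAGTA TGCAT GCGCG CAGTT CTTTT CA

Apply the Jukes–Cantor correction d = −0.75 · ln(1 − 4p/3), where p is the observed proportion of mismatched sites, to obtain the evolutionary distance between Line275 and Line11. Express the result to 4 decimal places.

0.2211

The sequences differ at positions 5 (C/A), 15 (C/T), 23 (T/G), 28 (A/C), 30 (G/T), 31 (A/G), 39 (A/T), 40 (C/T), 46 (A/C).
p = 9/47 = 0.191489.
d = −0.75 · ln(1 − (4/3)·0.191489) = −0.75 · ln(0.744681) = −0.75 · (-0.294799) = 0.2211.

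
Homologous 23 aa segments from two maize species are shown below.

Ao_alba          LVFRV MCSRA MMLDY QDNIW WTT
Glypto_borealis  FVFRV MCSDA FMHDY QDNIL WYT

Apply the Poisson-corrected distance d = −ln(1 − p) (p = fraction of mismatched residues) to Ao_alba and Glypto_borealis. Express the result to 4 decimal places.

The sequences differ at positions 1 (L/F), 9 (R/D), 11 (M/F), 13 (L/H), 20 (W/L), 22 (T/Y).
p = 6/23 = 0.260870.
d = −ln(1 − 0.260870) = −ln(0.739130) = 0.3023.

0.3023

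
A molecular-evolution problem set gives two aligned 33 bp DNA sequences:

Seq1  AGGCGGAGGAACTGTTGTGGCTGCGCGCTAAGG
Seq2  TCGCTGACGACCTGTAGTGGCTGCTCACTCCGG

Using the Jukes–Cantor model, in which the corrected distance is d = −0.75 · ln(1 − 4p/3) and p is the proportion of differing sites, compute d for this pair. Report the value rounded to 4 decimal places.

0.3882

The sequences differ at positions 1 (A/T), 2 (G/C), 5 (G/T), 8 (G/C), 11 (A/C), 16 (T/A), 25 (G/T), 27 (G/A), 30 (A/C), 31 (A/C).
p = 10/33 = 0.303030.
d = −0.75 · ln(1 − (4/3)·0.303030) = −0.75 · ln(0.595960) = −0.75 · (-0.517582) = 0.3882.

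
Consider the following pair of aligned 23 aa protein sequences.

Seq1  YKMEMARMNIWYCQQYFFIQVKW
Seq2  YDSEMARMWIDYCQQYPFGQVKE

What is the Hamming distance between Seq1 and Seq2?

Mismatches occur at site 2 (K→D), site 3 (M→S), site 9 (N→W), site 11 (W→D), site 17 (F→P), site 19 (I→G), site 23 (W→E).
That gives 7 mismatches out of 23 aligned sites, so the Hamming distance is 7.

7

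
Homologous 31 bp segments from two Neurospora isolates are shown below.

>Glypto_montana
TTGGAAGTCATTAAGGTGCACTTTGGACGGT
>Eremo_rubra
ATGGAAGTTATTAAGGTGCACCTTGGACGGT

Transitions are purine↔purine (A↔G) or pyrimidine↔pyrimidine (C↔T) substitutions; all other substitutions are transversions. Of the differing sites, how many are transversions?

Mismatches occur at site 1 (T→A, transversion), site 9 (C→T, transition), site 22 (T→C, transition).
Of the 3 differences, 2 transitions and 1 transversion, so the answer is 1.

1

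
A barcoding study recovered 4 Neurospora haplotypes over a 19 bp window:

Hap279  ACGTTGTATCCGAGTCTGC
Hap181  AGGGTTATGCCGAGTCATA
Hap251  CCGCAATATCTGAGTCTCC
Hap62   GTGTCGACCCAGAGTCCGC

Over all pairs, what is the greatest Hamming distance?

Pairwise Hamming distances:
  Hap279 vs Hap181: 9
  Hap279 vs Hap251: 6
  Hap279 vs Hap62: 8
  Hap181 vs Hap251: 12
  Hap181 vs Hap62: 11
  Hap251 vs Hap62: 11
The largest is 12, between Hap181 and Hap251.

12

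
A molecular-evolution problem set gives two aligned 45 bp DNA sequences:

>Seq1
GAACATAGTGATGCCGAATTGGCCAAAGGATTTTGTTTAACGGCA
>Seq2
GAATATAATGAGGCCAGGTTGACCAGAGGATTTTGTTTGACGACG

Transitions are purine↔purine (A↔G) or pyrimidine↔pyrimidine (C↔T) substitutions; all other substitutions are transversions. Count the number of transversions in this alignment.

1

Differing sites — 4:C/T (Ti); 8:G/A (Ti); 12:T/G (Tv); 16:G/A (Ti); 17:A/G (Ti); 18:A/G (Ti); 22:G/A (Ti); 26:A/G (Ti); 39:A/G (Ti); 43:G/A (Ti); 45:A/G (Ti).
Of the 11 differences, 10 transitions and 1 transversion, so the answer is 1.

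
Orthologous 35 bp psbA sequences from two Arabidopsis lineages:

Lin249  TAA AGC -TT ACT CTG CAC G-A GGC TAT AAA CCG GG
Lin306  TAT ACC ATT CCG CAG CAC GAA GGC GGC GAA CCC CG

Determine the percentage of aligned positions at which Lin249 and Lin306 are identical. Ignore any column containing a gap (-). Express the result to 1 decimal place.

Excluding the 2 gap columns leaves 33 comparable sites.
Differing sites — 3:A/T; 5:G/C; 10:A/C; 12:T/G; 14:T/A; 25:T/G; 26:A/G; 27:T/C; 28:A/G; 33:G/C; 34:G/C.
22 of the 33 comparable sites match, so the percent identity is 22/33 × 100 = 66.7%.

66.7%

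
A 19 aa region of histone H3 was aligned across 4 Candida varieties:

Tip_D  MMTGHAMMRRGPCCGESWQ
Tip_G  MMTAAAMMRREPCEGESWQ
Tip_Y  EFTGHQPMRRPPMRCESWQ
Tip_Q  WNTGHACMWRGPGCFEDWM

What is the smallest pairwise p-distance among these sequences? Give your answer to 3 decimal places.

0.211

Pairwise Hamming distances:
  Tip_D vs Tip_G: 4
  Tip_D vs Tip_Y: 8
  Tip_D vs Tip_Q: 8
  Tip_G vs Tip_Y: 10
  Tip_G vs Tip_Q: 12
  Tip_Y vs Tip_Q: 11
The smallest is 4 mismatches, between Tip_D and Tip_G; p = 4/19 = 0.211.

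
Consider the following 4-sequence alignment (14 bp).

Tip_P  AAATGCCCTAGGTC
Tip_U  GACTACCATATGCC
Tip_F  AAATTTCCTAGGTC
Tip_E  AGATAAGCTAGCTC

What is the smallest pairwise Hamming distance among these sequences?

Pairwise Hamming distances:
  Tip_P vs Tip_U: 6
  Tip_P vs Tip_F: 2
  Tip_P vs Tip_E: 5
  Tip_U vs Tip_F: 7
  Tip_U vs Tip_E: 9
  Tip_F vs Tip_E: 5
The smallest is 2, between Tip_P and Tip_F.

2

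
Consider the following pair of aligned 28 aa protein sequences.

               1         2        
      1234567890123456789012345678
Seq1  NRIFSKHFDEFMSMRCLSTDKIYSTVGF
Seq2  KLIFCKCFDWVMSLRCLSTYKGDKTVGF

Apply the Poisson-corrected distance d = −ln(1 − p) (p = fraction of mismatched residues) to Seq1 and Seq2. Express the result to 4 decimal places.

0.4990

The sequences differ at positions 1 (N/K), 2 (R/L), 5 (S/C), 7 (H/C), 10 (E/W), 11 (F/V), 14 (M/L), 20 (D/Y), 22 (I/G), 23 (Y/D), 24 (S/K).
p = 11/28 = 0.392857.
d = −ln(1 − 0.392857) = −ln(0.607143) = 0.4990.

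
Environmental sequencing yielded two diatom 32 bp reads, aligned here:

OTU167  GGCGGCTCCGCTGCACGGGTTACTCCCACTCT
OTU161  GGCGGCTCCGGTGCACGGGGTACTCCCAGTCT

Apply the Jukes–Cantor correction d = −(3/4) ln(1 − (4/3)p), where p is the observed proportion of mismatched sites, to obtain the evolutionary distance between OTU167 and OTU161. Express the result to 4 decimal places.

0.1001

The sequences differ at positions 11 (C/G), 20 (T/G), 29 (C/G).
p = 3/32 = 0.093750.
d = −0.75 · ln(1 − (4/3)·0.093750) = −0.75 · ln(0.875000) = −0.75 · (-0.133531) = 0.1001.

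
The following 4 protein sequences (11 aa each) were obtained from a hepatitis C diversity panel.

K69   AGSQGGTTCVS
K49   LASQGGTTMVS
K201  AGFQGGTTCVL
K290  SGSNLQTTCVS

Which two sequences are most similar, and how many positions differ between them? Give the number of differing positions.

2

Pairwise Hamming distances:
  K69 vs K49: 3
  K69 vs K201: 2
  K69 vs K290: 4
  K49 vs K201: 5
  K49 vs K290: 6
  K201 vs K290: 6
The smallest is 2, between K69 and K201.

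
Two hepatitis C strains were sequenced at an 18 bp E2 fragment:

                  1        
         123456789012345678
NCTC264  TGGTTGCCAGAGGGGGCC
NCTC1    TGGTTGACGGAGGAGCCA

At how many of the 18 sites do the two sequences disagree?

Differing sites — 7:C/A; 9:A/G; 14:G/A; 16:G/C; 18:C/A.
That gives 5 mismatches out of 18 aligned sites, so the Hamming distance is 5.

5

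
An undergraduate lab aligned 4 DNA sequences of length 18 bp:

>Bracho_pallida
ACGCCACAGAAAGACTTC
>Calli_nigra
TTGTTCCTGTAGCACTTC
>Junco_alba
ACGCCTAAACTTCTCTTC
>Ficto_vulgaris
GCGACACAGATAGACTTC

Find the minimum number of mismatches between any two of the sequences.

3

Pairwise Hamming distances:
  Bracho_pallida vs Calli_nigra: 9
  Bracho_pallida vs Junco_alba: 8
  Bracho_pallida vs Ficto_vulgaris: 3
  Calli_nigra vs Junco_alba: 12
  Calli_nigra vs Ficto_vulgaris: 10
  Junco_alba vs Ficto_vulgaris: 9
The smallest is 3, between Bracho_pallida and Ficto_vulgaris.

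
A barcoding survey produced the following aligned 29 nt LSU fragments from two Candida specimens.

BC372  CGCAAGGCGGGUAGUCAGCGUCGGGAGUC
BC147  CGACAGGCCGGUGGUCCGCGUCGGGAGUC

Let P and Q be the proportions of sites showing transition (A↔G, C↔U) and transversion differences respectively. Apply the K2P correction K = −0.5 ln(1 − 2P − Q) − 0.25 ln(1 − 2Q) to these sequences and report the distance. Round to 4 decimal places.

0.1966

Mismatches occur at site 3 (C↔A, transversion), site 4 (A↔C, transversion), site 9 (G↔C, transversion), site 13 (A↔G, transition), site 17 (A↔C, transversion).
Of the 5 differences, 1 transition and 4 transversions over 29 sites: P = 1/29 = 0.034483, Q = 4/29 = 0.137931.
d = −0.5·ln(0.793103) − 0.25·ln(0.724138) = −0.5·(-0.231802) − 0.25·(-0.322773) = 0.1966.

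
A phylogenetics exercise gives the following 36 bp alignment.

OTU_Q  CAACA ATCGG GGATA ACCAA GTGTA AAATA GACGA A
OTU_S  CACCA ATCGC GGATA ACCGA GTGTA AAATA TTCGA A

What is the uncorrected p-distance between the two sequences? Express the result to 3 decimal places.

The sequences differ at positions 3 (A/C), 10 (G/C), 19 (A/G), 31 (G/T), 32 (A/T).
There are 5 differences over 36 sites, so p = 5/36 = 0.139.

0.139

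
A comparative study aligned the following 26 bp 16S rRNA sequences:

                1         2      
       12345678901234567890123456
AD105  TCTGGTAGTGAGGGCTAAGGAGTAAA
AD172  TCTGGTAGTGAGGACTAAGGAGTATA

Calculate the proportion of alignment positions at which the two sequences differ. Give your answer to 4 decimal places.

Differing sites — 14:G/A; 25:A/T.
There are 2 differences over 26 sites, so p = 2/26 = 0.0769.

0.0769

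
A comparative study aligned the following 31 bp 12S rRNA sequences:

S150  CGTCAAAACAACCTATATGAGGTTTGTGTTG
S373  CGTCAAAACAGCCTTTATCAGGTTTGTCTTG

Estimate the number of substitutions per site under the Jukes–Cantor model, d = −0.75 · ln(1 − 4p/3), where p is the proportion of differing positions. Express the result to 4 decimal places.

0.1416

The sequences differ at positions 11 (A/G), 15 (A/T), 19 (G/C), 28 (G/C).
p = 4/31 = 0.129032.
d = −0.75 · ln(1 − (4/3)·0.129032) = −0.75 · ln(0.827957) = −0.75 · (-0.188794) = 0.1416.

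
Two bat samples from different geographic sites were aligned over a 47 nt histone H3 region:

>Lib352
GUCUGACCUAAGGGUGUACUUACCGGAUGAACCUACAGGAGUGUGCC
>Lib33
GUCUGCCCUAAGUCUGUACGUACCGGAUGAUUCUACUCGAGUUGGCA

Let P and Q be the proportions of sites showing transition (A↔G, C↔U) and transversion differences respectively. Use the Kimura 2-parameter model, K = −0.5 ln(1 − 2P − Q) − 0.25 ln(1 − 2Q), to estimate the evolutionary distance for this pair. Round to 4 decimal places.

Differing sites — 6:A/C (Tv); 13:G/U (Tv); 14:G/C (Tv); 20:U/G (Tv); 31:A/U (Tv); 32:C/U (Ti); 37:A/U (Tv); 38:G/C (Tv); 43:G/U (Tv); 44:U/G (Tv); 47:C/A (Tv).
Of the 11 differences, 1 transition and 10 transversions over 47 sites: P = 1/47 = 0.021277, Q = 10/47 = 0.212766.
d = −0.5·ln(0.744680) − 0.25·ln(0.574468) = −0.5·(-0.294801) − 0.25·(-0.554311) = 0.2860.

0.2860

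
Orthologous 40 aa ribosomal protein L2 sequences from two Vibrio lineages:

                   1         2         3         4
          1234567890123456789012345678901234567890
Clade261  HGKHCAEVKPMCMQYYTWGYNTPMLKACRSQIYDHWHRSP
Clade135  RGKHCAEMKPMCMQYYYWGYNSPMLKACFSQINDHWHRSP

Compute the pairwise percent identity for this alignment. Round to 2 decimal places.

85.00%

The sequences differ at positions 1 (H/R), 8 (V/M), 17 (T/Y), 22 (T/S), 29 (R/F), 33 (Y/N).
34 of the 40 sites match, so the percent identity is 34/40 × 100 = 85.00%.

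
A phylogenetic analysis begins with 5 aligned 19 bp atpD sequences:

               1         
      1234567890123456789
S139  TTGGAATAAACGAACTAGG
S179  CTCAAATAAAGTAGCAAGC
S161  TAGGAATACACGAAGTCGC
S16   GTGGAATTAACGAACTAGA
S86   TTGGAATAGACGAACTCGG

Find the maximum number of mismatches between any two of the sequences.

11

Pairwise Hamming distances:
  S139 vs S179: 8
  S139 vs S161: 5
  S139 vs S16: 3
  S139 vs S86: 2
  S179 vs S161: 11
  S179 vs S16: 9
  S179 vs S86: 10
  S161 vs S16: 7
  S161 vs S86: 4
  S16 vs S86: 5
The largest is 11, between S179 and S161.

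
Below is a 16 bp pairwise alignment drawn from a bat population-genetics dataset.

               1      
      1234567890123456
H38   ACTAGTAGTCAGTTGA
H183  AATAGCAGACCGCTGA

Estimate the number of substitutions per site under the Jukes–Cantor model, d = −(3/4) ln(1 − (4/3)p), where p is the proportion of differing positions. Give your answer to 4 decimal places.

The sequences differ at positions 2 (C/A), 6 (T/C), 9 (T/A), 11 (A/C), 13 (T/C).
p = 5/16 = 0.312500.
d = −0.75 · ln(1 − (4/3)·0.312500) = −0.75 · ln(0.583333) = −0.75 · (-0.538997) = 0.4042.

0.4042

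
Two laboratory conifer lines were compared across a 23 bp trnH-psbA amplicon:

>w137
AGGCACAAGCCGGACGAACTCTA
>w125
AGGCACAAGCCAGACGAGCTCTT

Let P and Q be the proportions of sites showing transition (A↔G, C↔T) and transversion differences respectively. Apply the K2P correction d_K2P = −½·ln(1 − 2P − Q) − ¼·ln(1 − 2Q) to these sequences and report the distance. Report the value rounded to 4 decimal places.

Differing sites — 12:G/A (Ti); 18:A/G (Ti); 23:A/T (Tv).
Of the 3 differences, 2 transitions and 1 transversion over 23 sites: P = 2/23 = 0.086957, Q = 1/23 = 0.043478.
d = −0.5·ln(0.782608) − 0.25·ln(0.913044) = −0.5·(-0.245123) − 0.25·(-0.090971) = 0.1453.

0.1453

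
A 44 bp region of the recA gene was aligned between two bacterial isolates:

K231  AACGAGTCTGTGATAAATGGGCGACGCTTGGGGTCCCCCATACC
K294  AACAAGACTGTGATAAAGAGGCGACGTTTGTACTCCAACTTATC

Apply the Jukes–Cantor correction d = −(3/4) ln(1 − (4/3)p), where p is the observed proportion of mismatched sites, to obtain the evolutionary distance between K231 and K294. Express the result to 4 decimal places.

0.3390

Mismatches occur at site 4 (G/A), site 7 (T/A), site 18 (T/G), site 19 (G/A), site 27 (C/T), site 31 (G/T), site 32 (G/A), site 33 (G/C), site 37 (C/A), site 38 (C/A), site 40 (A/T), site 43 (C/T).
p = 12/44 = 0.272727.
d = −0.75 · ln(1 − (4/3)·0.272727) = −0.75 · ln(0.636364) = −0.75 · (-0.451985) = 0.3390.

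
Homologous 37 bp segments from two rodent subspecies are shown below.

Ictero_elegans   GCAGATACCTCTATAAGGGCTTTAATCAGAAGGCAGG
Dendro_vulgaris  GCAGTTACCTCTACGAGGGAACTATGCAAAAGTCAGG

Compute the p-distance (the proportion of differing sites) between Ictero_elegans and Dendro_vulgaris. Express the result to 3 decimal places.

Differing sites — 5:A/T; 14:T/C; 15:A/G; 20:C/A; 21:T/A; 22:T/C; 25:A/T; 26:T/G; 29:G/A; 33:G/T.
There are 10 differences over 37 sites, so p = 10/37 = 0.270.

0.270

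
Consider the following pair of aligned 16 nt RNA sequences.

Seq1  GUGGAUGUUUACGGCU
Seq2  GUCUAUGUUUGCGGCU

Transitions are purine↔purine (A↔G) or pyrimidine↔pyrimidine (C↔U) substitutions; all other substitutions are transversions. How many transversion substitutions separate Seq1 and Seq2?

Differing sites — 3:G/C (Tv); 4:G/U (Tv); 11:A/G (Ti).
Of the 3 differences, 1 transition and 2 transversions, so the answer is 2.

2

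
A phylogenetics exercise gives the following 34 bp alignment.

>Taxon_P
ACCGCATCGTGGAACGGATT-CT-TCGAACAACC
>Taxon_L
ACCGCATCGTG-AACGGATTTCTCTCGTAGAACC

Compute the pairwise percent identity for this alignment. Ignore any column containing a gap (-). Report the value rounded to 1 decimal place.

93.5%

Excluding the 3 gap columns leaves 31 comparable sites.
Mismatches occur at site 28 (A/T), site 30 (C/G).
29 of the 31 comparable sites match, so the percent identity is 29/31 × 100 = 93.5%.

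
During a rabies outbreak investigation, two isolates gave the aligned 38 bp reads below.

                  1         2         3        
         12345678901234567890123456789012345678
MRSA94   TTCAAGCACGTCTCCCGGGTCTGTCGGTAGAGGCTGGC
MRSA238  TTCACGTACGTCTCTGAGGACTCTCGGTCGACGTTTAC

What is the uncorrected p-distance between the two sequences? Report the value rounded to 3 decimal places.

The sequences differ at positions 5 (A/C), 7 (C/T), 15 (C/T), 16 (C/G), 17 (G/A), 20 (T/A), 23 (G/C), 29 (A/C), 32 (G/C), 34 (C/T), 36 (G/T), 37 (G/A).
There are 12 differences over 38 sites, so p = 12/38 = 0.316.

0.316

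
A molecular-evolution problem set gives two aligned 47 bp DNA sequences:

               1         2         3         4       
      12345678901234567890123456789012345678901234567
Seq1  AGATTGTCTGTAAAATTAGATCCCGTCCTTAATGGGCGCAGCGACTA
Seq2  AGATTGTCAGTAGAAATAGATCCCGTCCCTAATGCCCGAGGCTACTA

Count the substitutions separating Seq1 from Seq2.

9

Mismatches occur at site 9 (T↔A), site 13 (A↔G), site 16 (T↔A), site 29 (T↔C), site 35 (G↔C), site 36 (G↔C), site 39 (C↔A), site 40 (A↔G), site 43 (G↔T).
That gives 9 mismatches out of 47 aligned sites, so the Hamming distance is 9.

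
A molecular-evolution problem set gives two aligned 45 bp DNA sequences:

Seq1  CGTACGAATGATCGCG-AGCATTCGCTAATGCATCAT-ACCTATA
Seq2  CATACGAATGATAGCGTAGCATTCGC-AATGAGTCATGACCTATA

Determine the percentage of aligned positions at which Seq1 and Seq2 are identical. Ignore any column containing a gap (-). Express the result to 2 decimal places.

90.48%

Excluding the 3 gap columns leaves 42 comparable sites.
Differing sites — 2:G/A; 13:C/A; 32:C/A; 33:A/G.
38 of the 42 comparable sites match, so the percent identity is 38/42 × 100 = 90.48%.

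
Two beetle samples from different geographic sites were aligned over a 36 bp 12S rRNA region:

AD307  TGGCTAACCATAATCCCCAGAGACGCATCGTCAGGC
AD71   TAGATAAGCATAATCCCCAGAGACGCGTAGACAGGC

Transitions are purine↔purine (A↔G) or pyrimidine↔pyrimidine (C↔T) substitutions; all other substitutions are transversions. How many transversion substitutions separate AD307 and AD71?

4

Mismatches occur at site 2 (G↔A, transition), site 4 (C↔A, transversion), site 8 (C↔G, transversion), site 27 (A↔G, transition), site 29 (C↔A, transversion), site 31 (T↔A, transversion).
Of the 6 differences, 2 transitions and 4 transversions, so the answer is 4.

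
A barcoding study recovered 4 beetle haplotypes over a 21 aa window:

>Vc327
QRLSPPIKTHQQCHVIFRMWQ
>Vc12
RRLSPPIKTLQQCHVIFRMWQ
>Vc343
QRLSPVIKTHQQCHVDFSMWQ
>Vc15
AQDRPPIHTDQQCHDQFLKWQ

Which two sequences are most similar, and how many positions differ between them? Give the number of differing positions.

2

Pairwise Hamming distances:
  Vc327 vs Vc12: 2
  Vc327 vs Vc343: 3
  Vc327 vs Vc15: 10
  Vc12 vs Vc343: 5
  Vc12 vs Vc15: 10
  Vc343 vs Vc15: 11
The smallest is 2, between Vc327 and Vc12.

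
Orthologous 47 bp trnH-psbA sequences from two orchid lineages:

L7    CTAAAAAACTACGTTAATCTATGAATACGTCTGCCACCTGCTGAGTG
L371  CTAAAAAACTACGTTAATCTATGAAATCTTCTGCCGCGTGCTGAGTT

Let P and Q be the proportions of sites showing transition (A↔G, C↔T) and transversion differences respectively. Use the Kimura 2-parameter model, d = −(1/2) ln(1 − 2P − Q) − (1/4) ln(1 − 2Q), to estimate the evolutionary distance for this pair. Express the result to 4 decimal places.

0.1404

Mismatches occur at site 26 (T/A, transversion), site 27 (A/T, transversion), site 29 (G/T, transversion), site 36 (A/G, transition), site 38 (C/G, transversion), site 47 (G/T, transversion).
Of the 6 differences, 1 transition and 5 transversions over 47 sites: P = 1/47 = 0.021277, Q = 5/47 = 0.106383.
d = −0.5·ln(0.851063) − 0.25·ln(0.787234) = −0.5·(-0.161269) − 0.25·(-0.239230) = 0.1404.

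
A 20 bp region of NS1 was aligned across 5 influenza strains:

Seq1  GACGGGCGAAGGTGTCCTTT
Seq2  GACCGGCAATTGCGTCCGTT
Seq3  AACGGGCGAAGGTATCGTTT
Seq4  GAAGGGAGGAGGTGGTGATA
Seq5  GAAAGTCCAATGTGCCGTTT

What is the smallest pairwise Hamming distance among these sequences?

Pairwise Hamming distances:
  Seq1 vs Seq2: 6
  Seq1 vs Seq3: 3
  Seq1 vs Seq4: 8
  Seq1 vs Seq5: 7
  Seq2 vs Seq3: 9
  Seq2 vs Seq4: 13
  Seq2 vs Seq5: 9
  Seq3 vs Seq4: 9
  Seq3 vs Seq5: 8
  Seq4 vs Seq5: 10
The smallest is 3, between Seq1 and Seq3.

3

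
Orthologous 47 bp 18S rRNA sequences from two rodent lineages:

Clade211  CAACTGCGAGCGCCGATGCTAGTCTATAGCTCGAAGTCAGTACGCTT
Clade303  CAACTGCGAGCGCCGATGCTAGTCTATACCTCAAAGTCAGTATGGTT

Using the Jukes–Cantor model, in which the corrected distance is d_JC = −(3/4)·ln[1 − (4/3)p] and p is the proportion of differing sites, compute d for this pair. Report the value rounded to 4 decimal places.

0.0903

Mismatches occur at site 29 (G→C), site 33 (G→A), site 43 (C→T), site 45 (C→G).
p = 4/47 = 0.085106.
d = −0.75 · ln(1 − (4/3)·0.085106) = −0.75 · ln(0.886525) = −0.75 · (-0.120446) = 0.0903.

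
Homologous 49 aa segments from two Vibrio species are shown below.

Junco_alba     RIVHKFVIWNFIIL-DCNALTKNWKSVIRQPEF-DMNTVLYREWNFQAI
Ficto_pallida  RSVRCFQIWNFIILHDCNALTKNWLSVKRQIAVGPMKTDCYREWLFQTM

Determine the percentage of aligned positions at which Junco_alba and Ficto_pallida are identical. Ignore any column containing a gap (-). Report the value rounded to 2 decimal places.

Excluding the 2 gap columns leaves 47 comparable sites.
Mismatches occur at site 2 (I/S), site 4 (H/R), site 5 (K/C), site 7 (V/Q), site 25 (K/L), site 28 (I/K), site 31 (P/I), site 32 (E/A), site 33 (F/V), site 35 (D/P), site 37 (N/K), site 39 (V/D), site 40 (L/C), site 45 (N/L), site 48 (A/T), site 49 (I/M).
31 of the 47 comparable sites match, so the percent identity is 31/47 × 100 = 65.96%.

65.96%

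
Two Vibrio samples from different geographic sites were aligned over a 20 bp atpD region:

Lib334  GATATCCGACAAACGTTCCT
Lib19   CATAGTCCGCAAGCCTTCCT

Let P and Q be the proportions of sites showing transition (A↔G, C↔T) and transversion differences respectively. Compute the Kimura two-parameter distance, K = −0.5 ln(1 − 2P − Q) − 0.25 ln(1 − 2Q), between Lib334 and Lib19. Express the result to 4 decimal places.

The sequences differ at positions 1 (G/C, transversion), 5 (T/G, transversion), 6 (C/T, transition), 8 (G/C, transversion), 9 (A/G, transition), 13 (A/G, transition), 15 (G/C, transversion).
Of the 7 differences, 3 transitions and 4 transversions over 20 sites: P = 3/20 = 0.150000, Q = 4/20 = 0.200000.
d = −0.5·ln(0.500000) − 0.25·ln(0.600000) = −0.5·(-0.693147) − 0.25·(-0.510826) = 0.4743.

0.4743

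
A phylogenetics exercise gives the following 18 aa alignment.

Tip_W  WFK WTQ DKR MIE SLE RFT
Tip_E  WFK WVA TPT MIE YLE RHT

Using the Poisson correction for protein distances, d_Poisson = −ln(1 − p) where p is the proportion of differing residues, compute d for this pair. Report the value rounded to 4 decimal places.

0.4925

Differing sites — 5:T/V; 6:Q/A; 7:D/T; 8:K/P; 9:R/T; 13:S/Y; 17:F/H.
p = 7/18 = 0.388889.
d = −ln(1 − 0.388889) = −ln(0.611111) = 0.4925.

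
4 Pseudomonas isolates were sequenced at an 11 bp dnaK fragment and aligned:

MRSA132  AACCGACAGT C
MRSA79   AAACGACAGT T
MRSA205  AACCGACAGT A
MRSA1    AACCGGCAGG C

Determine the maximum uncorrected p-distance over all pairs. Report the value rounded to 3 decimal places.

0.364

Pairwise Hamming distances:
  MRSA132 vs MRSA79: 2
  MRSA132 vs MRSA205: 1
  MRSA132 vs MRSA1: 2
  MRSA79 vs MRSA205: 2
  MRSA79 vs MRSA1: 4
  MRSA205 vs MRSA1: 3
The largest is 4 mismatches, between MRSA79 and MRSA1; p = 4/11 = 0.364.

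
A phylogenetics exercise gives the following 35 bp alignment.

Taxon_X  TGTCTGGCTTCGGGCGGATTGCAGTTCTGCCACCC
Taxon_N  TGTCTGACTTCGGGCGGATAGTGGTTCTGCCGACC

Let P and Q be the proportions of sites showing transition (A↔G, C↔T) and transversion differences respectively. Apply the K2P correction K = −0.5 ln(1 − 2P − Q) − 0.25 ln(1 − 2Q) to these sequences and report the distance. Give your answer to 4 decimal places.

The sequences differ at positions 7 (G/A, transition), 20 (T/A, transversion), 22 (C/T, transition), 23 (A/G, transition), 32 (A/G, transition), 33 (C/A, transversion).
Of the 6 differences, 4 transitions and 2 transversions over 35 sites: P = 4/35 = 0.114286, Q = 2/35 = 0.057143.
d = −0.5·ln(0.714285) − 0.25·ln(0.885714) = −0.5·(-0.336473) − 0.25·(-0.121361) = 0.1986.

0.1986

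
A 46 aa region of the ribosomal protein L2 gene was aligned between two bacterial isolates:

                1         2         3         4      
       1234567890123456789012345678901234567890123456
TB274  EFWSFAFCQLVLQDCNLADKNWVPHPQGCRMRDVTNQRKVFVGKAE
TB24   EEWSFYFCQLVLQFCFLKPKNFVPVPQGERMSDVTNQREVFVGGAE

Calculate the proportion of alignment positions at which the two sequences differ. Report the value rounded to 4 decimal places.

Differing sites — 2:F/E; 6:A/Y; 14:D/F; 16:N/F; 18:A/K; 19:D/P; 22:W/F; 25:H/V; 29:C/E; 32:R/S; 39:K/E; 44:K/G.
There are 12 differences over 46 sites, so p = 12/46 = 0.2609.

0.2609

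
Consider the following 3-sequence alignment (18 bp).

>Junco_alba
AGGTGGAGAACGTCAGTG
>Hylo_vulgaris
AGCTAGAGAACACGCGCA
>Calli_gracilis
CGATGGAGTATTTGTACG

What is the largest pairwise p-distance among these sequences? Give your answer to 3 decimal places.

Pairwise Hamming distances:
  Junco_alba vs Hylo_vulgaris: 8
  Junco_alba vs Calli_gracilis: 9
  Hylo_vulgaris vs Calli_gracilis: 10
The largest is 10 mismatches, between Hylo_vulgaris and Calli_gracilis; p = 10/18 = 0.556.

0.556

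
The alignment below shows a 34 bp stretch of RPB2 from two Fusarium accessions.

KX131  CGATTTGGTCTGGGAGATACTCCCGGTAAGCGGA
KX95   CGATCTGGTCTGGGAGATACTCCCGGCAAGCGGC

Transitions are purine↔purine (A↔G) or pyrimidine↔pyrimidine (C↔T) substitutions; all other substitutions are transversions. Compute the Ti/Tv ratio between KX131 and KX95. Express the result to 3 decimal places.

Differing sites — 5:T/C (Ti); 27:T/C (Ti); 34:A/C (Tv).
Of the 3 differences, 2 transitions and 1 transversion, so Ti/Tv = 2/1 = 2.000.

2.000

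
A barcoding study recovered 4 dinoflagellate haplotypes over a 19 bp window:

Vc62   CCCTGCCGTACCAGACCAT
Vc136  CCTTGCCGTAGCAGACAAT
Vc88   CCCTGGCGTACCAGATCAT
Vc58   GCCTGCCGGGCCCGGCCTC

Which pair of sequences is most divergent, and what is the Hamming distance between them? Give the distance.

10

Pairwise Hamming distances:
  Vc62 vs Vc136: 3
  Vc62 vs Vc88: 2
  Vc62 vs Vc58: 7
  Vc136 vs Vc88: 5
  Vc136 vs Vc58: 10
  Vc88 vs Vc58: 9
The largest is 10, between Vc136 and Vc58.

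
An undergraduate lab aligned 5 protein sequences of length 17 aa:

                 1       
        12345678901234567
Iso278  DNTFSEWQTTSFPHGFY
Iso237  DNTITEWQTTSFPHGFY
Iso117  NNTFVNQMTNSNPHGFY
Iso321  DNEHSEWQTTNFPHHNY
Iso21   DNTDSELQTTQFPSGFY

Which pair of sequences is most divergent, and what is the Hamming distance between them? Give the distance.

Pairwise Hamming distances:
  Iso278 vs Iso237: 2
  Iso278 vs Iso117: 7
  Iso278 vs Iso321: 5
  Iso278 vs Iso21: 4
  Iso237 vs Iso117: 8
  Iso237 vs Iso321: 6
  Iso237 vs Iso21: 5
  Iso117 vs Iso321: 12
  Iso117 vs Iso21: 10
  Iso321 vs Iso21: 7
The largest is 12, between Iso117 and Iso321.

12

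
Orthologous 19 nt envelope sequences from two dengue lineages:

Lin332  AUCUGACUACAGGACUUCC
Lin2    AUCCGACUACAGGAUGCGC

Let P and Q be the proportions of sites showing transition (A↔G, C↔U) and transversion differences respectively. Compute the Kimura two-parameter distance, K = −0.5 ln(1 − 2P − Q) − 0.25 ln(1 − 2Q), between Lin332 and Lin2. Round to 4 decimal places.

Differing sites — 4:U/C (Ti); 15:C/U (Ti); 16:U/G (Tv); 17:U/C (Ti); 18:C/G (Tv).
Of the 5 differences, 3 transitions and 2 transversions over 19 sites: P = 3/19 = 0.157895, Q = 2/19 = 0.105263.
d = −0.5·ln(0.578947) − 0.25·ln(0.789474) = −0.5·(-0.546544) − 0.25·(-0.236388) = 0.3324.

0.3324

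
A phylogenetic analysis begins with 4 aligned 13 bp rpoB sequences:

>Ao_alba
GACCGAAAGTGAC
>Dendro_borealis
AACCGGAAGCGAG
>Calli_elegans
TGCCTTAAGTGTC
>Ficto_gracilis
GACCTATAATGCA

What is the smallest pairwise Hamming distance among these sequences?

4

Pairwise Hamming distances:
  Ao_alba vs Dendro_borealis: 4
  Ao_alba vs Calli_elegans: 5
  Ao_alba vs Ficto_gracilis: 5
  Dendro_borealis vs Calli_elegans: 7
  Dendro_borealis vs Ficto_gracilis: 8
  Calli_elegans vs Ficto_gracilis: 7
The smallest is 4, between Ao_alba and Dendro_borealis.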